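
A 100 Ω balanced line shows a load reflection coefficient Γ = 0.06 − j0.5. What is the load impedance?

Z_L ≈ 65.8 − j88.2 Ω

Z_L = Z_0·(1 + Γ)/(1 − Γ) = 100·(1.06 − j0.5)/(0.94 + j0.5)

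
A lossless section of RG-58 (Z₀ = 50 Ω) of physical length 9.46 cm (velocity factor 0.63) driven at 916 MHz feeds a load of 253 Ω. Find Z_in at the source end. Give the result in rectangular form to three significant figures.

Z_in ≈ 96 + j116 Ω

λ = v/f = 0.63·c / 916 MHz = 0.206 m
βl = 2π·l/λ = 2π × 0.458 = 165°
tan(βl) = tan(165°) = -0.267
Z_in = Z_0·(Z_L + jZ_0·tanβl)/(Z_0 + jZ_L·tanβl)
     = 50·(253 − j13.3)/(50 − j67.5)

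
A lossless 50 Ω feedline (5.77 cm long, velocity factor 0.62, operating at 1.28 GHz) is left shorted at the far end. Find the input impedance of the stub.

λ = v/f = 0.62·c / 1.28 GHz = 0.145 m
βl = 2π·l/λ = 2π × 0.397 = 143°
tan(βl) = -0.755
For a shorted stub, Z_in = jZ_0·tan(βl)

Z_in ≈ −j37.8 Ω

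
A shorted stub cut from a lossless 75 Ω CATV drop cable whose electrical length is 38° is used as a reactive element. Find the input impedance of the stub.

Z_in ≈ +j58.6 Ω

tan(βl) = 0.781
For a shorted stub, Z_in = jZ_0·tan(βl)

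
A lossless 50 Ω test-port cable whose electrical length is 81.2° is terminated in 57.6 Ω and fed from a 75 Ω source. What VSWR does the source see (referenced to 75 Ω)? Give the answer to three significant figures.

VSWR ≈ 1.72

tan(βl) = 6.46
Z_in = Z_0·(Z_L + jZ_0·tanβl)/(Z_0 + jZ_L·tanβl) = 43.7 − j1.87 Ω
Γ_s = (Z_in − Z_s)/(Z_in + Z_s) = (-31.3 − j1.87)/(119 − j1.87), |Γ_s| = 0.265
VSWR = (1 + |Γ_s|)/(1 − |Γ_s|)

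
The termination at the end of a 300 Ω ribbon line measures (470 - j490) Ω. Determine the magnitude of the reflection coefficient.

|Γ| ≈ 0.568

Γ = (Z_L − Z_0)/(Z_L + Z_0) = (170 − j490)/(770 − j490)
|Γ| = 519/913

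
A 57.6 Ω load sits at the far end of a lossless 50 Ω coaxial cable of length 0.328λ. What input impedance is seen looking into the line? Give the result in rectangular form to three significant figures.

βl = 2π × 0.328 = 118°
tan(βl) = tan(118°) = -1.87
Z_in = Z_0·(Z_L + jZ_0·tanβl)/(Z_0 + jZ_L·tanβl)
     = 50·(57.6 − j93.7)/(50 − j108)

Z_in ≈ 45.9 + j5.41 Ω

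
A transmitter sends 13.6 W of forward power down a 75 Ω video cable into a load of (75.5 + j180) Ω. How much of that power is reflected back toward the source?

|Γ| = |(0.5 + j180)/(150.5 + j180)| = 0.767
|Γ|² = 0.589
P_refl = |Γ|²·P_inc = 8 W, P_del = (1 − |Γ|²)·P_inc = 5.6 W

P_reflected ≈ 8 W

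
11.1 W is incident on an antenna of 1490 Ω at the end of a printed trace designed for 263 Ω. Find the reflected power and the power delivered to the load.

P_reflected ≈ 5.44 W; P_delivered ≈ 5.66 W

Γ = (1490 − 263)/(1490 + 263) = 0.7
|Γ|² = 0.49
P_refl = |Γ|²·P_inc = 5.44 W, P_del = (1 − |Γ|²)·P_inc = 5.66 W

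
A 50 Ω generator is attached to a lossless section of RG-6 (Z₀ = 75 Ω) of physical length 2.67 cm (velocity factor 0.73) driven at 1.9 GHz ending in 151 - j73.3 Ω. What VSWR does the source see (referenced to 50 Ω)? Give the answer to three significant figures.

λ = v/f = 0.73·c / 1.9 GHz = 0.115 m
βl = 2π·l/λ = 2π × 0.232 = 83.4°
tan(βl) = 8.63
Z_in = Z_0·(Z_L + jZ_0·tanβl)/(Z_0 + jZ_L·tanβl) = 29.2 + j7.14 Ω
Γ_s = (Z_in − Z_s)/(Z_in + Z_s) = (-20.8 + j7.14)/(79.2 + j7.14), |Γ_s| = 0.277
VSWR = (1 + |Γ_s|)/(1 − |Γ_s|)

VSWR ≈ 1.77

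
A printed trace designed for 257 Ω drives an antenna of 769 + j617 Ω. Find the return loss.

RL ≈ 3.48 dB

Γ = (512 + j617)/(1026 + j617), |Γ| = 0.67
RL = −20·log₁₀|Γ| = −20·log₁₀(0.67)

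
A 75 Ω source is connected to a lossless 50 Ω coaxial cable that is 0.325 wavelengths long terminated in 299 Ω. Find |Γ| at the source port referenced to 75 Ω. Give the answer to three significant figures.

βl = 2π × 0.325 = 117°
tan(βl) = -1.96
Z_in = Z_0·(Z_L + jZ_0·tanβl)/(Z_0 + jZ_L·tanβl) = 10.5 + j24.6 Ω
Γ_s = (Z_in − Z_s)/(Z_in + Z_s) = (-64.5 + j24.6)/(85.5 + j24.6), |Γ_s| = 0.777

|Γ| ≈ 0.777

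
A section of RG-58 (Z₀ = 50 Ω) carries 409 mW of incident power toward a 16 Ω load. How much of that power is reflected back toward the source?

Γ = (16 − 50)/(16 + 50) = -0.515
|Γ|² = 0.265
P_refl = |Γ|²·P_inc = 109 mW, P_del = (1 − |Γ|²)·P_inc = 300 mW

P_reflected ≈ 109 mW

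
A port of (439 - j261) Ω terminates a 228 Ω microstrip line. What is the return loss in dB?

Γ = (211 − j261)/(667 − j261), |Γ| = 0.469
RL = −20·log₁₀|Γ| = −20·log₁₀(0.469)

RL ≈ 6.58 dB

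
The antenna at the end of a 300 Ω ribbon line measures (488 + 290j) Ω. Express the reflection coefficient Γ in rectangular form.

Γ = (Z_L − Z_0)/(Z_L + Z_0) = (188 + j290)/(788 + j290)

Γ ≈ 0.329 + j0.247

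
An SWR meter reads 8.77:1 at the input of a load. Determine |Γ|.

|Γ| ≈ 0.795

|Γ| = (S − 1)/(S + 1) = (8.77 − 1)/(8.77 + 1) = 7.77/9.77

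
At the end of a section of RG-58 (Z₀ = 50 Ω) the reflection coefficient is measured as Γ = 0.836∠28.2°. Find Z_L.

Z_L = Z_0·(1 + Γ)/(1 − Γ) = 50·(1.74 + j0.395)/(0.263 − j0.395)

Z_L ≈ 66.8 + j175 Ω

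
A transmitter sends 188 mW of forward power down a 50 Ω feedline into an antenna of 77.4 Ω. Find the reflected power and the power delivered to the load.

P_reflected ≈ 8.7 mW; P_delivered ≈ 179 mW

Γ = (77.4 − 50)/(77.4 + 50) = 0.215
|Γ|² = 0.0463
P_refl = |Γ|²·P_inc = 8.7 mW, P_del = (1 − |Γ|²)·P_inc = 179 mW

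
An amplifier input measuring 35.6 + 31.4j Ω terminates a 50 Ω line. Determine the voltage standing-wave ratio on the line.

VSWR ≈ 2.22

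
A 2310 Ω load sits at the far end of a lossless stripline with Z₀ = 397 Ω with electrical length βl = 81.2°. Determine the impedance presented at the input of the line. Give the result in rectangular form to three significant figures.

Z_in ≈ 69.8 − j59.6 Ω

tan(βl) = tan(81.2°) = 6.46
Z_in = Z_0·(Z_L + jZ_0·tanβl)/(Z_0 + jZ_L·tanβl)
     = 397·(2310 + j2560)/(397 + j14900)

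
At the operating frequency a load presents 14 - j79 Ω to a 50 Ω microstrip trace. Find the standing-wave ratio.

Γ = (Z_L − Z_0)/(Z_L + Z_0) = (-36 − j79)/(64 − j79)
|Γ| = 86.8/102 = 0.854
VSWR = (1 + |Γ|)/(1 − |Γ|) = 1.85/0.146

VSWR ≈ 12.7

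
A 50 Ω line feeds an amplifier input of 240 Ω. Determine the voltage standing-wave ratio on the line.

VSWR ≈ 4.8

Γ = (240 − 50)/(240 + 50) = 0.655
VSWR = (1 + 0.655)/(1 − 0.655)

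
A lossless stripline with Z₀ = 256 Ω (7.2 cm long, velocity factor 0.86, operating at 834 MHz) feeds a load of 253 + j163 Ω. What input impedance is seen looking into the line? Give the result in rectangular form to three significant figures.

λ = v/f = 0.86·c / 834 MHz = 0.309 m
βl = 2π·l/λ = 2π × 0.233 = 83.8°
tan(βl) = tan(83.8°) = 9.19
Z_in = Z_0·(Z_L + jZ_0·tanβl)/(Z_0 + jZ_L·tanβl)
     = 256·(253 + j2510)/(-1240 + j2320)

Z_in ≈ 204 − j137 Ω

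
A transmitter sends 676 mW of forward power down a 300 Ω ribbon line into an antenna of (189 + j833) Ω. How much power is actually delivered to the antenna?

P_delivered ≈ 164 mW

|Γ| = |(-111 + j833)/(489 + j833)| = 0.87
|Γ|² = 0.757
P_refl = |Γ|²·P_inc = 512 mW, P_del = (1 − |Γ|²)·P_inc = 164 mW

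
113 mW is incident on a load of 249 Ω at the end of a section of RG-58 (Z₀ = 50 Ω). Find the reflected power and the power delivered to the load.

Γ = (249 − 50)/(249 + 50) = 0.666
|Γ|² = 0.443
P_refl = |Γ|²·P_inc = 50.1 mW, P_del = (1 − |Γ|²)·P_inc = 62.9 mW

P_reflected ≈ 50.1 mW; P_delivered ≈ 62.9 mW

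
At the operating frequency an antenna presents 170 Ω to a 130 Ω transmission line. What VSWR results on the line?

VSWR ≈ 1.31

Γ = (170 − 130)/(170 + 130) = 0.133
VSWR = (1 + 0.133)/(1 − 0.133)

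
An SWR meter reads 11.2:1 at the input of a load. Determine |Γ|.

|Γ| ≈ 0.836

|Γ| = (S − 1)/(S + 1) = (11.2 − 1)/(11.2 + 1) = 10.2/12.2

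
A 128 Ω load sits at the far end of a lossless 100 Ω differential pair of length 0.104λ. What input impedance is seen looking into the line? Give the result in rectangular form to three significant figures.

βl = 2π × 0.104 = 37.4°
tan(βl) = tan(37.4°) = 0.766
Z_in = Z_0·(Z_L + jZ_0·tanβl)/(Z_0 + jZ_L·tanβl)
     = 100·(128 + j76.6)/(100 + j98)

Z_in ≈ 104 − j24.9 Ω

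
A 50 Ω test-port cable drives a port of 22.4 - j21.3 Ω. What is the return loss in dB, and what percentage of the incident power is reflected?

RL ≈ 6.71 dB; 21.3% of incident power reflected

Γ = (-27.6 − j21.3)/(72.4 − j21.3), |Γ| = 0.462
RL = −20·log₁₀(0.462) = 6.71 dB
P_refl/P_inc = |Γ|² = 0.213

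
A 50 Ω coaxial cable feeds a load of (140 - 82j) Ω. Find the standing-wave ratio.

VSWR ≈ 3.86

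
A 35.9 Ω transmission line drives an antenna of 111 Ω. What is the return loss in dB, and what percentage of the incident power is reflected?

Γ = (111 − 35.9)/(111 + 35.9) = 0.511
RL = −20·log₁₀(0.511) = 5.83 dB
P_refl/P_inc = |Γ|² = 0.261

RL ≈ 5.83 dB; 26.1% of incident power reflected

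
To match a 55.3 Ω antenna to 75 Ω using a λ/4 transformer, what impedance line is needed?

Z_qwt ≈ 64.4 Ω

Z_qwt = √(Z_0·R_L) = √(75 × 55.3) = √4148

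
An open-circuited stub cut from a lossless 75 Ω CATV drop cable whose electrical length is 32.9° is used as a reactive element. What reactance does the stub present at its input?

tan(βl) = 0.647
For an open-circuited stub, Z_in = −jZ_0·cot(βl) = −jZ_0/tan(βl)

X_in ≈ -116 Ω (capacitive)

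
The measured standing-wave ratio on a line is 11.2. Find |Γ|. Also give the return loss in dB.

|Γ| ≈ 0.836; return loss ≈ 1.56 dB

|Γ| = (S − 1)/(S + 1) = (11.2 − 1)/(11.2 + 1) = 10.2/12.2
RL = −20·log₁₀|Γ| = −20·log₁₀(0.836)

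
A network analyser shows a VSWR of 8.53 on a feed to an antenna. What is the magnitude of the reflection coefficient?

|Γ| ≈ 0.79

|Γ| = (S − 1)/(S + 1) = (8.53 − 1)/(8.53 + 1) = 7.53/9.53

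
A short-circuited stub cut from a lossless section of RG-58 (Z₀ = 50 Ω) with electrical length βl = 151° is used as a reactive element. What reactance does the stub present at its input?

tan(βl) = -0.554
For a short-circuited stub, Z_in = jZ_0·tan(βl)

X_in ≈ -27.7 Ω (capacitive)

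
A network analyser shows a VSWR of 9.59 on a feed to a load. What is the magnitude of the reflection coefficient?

|Γ| ≈ 0.811

|Γ| = (S − 1)/(S + 1) = (9.59 − 1)/(9.59 + 1) = 8.59/10.6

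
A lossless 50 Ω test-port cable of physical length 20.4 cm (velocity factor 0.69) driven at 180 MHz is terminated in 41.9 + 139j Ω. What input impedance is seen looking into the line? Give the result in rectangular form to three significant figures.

Z_in ≈ 8.75 − j48.4 Ω

λ = v/f = 0.69·c / 180 MHz = 1.15 m
βl = 2π·l/λ = 2π × 0.177 = 63.9°
tan(βl) = tan(63.9°) = 2.04
Z_in = Z_0·(Z_L + jZ_0·tanβl)/(Z_0 + jZ_L·tanβl)
     = 50·(41.9 + j241)/(-233 + j85.4)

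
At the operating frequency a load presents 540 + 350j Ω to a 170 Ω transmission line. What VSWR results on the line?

VSWR ≈ 4.61

Γ = (Z_L − Z_0)/(Z_L + Z_0) = (370 + j350)/(710 + j350)
|Γ| = 509/792 = 0.643
VSWR = (1 + |Γ|)/(1 − |Γ|) = 1.64/0.357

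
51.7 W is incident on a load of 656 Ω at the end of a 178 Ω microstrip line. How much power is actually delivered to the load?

P_delivered ≈ 34.7 W

Γ = (656 − 178)/(656 + 178) = 0.573
|Γ|² = 0.328
P_refl = |Γ|²·P_inc = 17 W, P_del = (1 − |Γ|²)·P_inc = 34.7 W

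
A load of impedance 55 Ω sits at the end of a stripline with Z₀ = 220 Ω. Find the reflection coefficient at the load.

Γ = (Z_L − Z_0)/(Z_L + Z_0) = (55 − 220)/(55 + 220) = -165/275

Γ = -0.6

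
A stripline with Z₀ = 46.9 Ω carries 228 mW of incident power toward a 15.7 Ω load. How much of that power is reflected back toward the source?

Γ = (15.7 − 46.9)/(15.7 + 46.9) = -0.498
|Γ|² = 0.248
P_refl = |Γ|²·P_inc = 56.6 mW, P_del = (1 − |Γ|²)·P_inc = 171 mW

P_reflected ≈ 56.6 mW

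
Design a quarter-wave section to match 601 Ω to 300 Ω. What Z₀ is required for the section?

Z_qwt ≈ 425 Ω

Z_qwt = √(Z_0·R_L) = √(300 × 601) = √180300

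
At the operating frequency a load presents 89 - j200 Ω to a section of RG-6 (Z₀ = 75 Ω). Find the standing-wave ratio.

Γ = (Z_L − Z_0)/(Z_L + Z_0) = (14 − j200)/(164 − j200)
|Γ| = 200/259 = 0.775
VSWR = (1 + |Γ|)/(1 − |Γ|) = 1.78/0.225

VSWR ≈ 7.9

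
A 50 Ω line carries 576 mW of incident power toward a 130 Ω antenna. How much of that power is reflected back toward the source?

Γ = (130 − 50)/(130 + 50) = 0.444
|Γ|² = 0.198
P_refl = |Γ|²·P_inc = 114 mW, P_del = (1 − |Γ|²)·P_inc = 462 mW

P_reflected ≈ 114 mW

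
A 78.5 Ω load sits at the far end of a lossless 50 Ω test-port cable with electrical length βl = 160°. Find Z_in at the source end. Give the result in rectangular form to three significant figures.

Z_in ≈ 67 + j20.1 Ω

tan(βl) = tan(160°) = -0.364
Z_in = Z_0·(Z_L + jZ_0·tanβl)/(Z_0 + jZ_L·tanβl)
     = 50·(78.5 − j18.2)/(50 − j28.6)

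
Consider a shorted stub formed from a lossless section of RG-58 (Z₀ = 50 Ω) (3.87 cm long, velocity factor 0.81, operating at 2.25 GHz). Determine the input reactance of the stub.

λ = v/f = 0.81·c / 2.25 GHz = 0.108 m
βl = 2π·l/λ = 2π × 0.358 = 129°
tan(βl) = -1.23
For a shorted stub, Z_in = jZ_0·tan(βl)

X_in ≈ -61.7 Ω (capacitive)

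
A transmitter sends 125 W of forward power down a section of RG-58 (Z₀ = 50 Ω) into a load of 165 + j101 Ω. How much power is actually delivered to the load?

P_delivered ≈ 73.1 W

|Γ| = |(115 + j101)/(215 + j101)| = 0.644
|Γ|² = 0.415
P_refl = |Γ|²·P_inc = 51.9 W, P_del = (1 − |Γ|²)·P_inc = 73.1 W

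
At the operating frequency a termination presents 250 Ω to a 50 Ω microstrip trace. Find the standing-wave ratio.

Γ = (250 − 50)/(250 + 50) = 0.667
VSWR = (1 + 0.667)/(1 − 0.667)

VSWR ≈ 5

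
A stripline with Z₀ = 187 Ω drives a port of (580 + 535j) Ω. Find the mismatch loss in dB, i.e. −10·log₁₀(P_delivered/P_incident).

mismatch loss ≈ 3.04 dB

Γ = (393 + j535)/(767 + j535), |Γ| = 0.71
|Γ|² = 0.504, so P_del/P_inc = 1 − |Γ|² = 0.496
ML = −10·log₁₀(1 − |Γ|²)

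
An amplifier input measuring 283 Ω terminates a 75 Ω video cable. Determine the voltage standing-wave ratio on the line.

VSWR ≈ 3.77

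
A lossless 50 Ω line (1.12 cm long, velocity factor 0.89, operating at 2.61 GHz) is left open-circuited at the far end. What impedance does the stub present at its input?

Z_in ≈ −j60.8 Ω

λ = v/f = 0.89·c / 2.61 GHz = 0.102 m
βl = 2π·l/λ = 2π × 0.109 = 39.4°
tan(βl) = 0.822
For an open-circuited stub, Z_in = −jZ_0·cot(βl) = −jZ_0/tan(βl)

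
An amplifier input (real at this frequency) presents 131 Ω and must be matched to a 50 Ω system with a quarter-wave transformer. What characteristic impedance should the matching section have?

Z_qwt ≈ 80.9 Ω

Z_qwt = √(Z_0·R_L) = √(50 × 131) = √6550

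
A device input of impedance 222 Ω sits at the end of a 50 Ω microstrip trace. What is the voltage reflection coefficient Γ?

Γ = 0.632

Γ = (Z_L − Z_0)/(Z_L + Z_0) = (222 − 50)/(222 + 50) = 172/272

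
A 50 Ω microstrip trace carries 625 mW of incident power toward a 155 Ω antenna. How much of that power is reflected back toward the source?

P_reflected ≈ 164 mW

Γ = (155 − 50)/(155 + 50) = 0.512
|Γ|² = 0.262
P_refl = |Γ|²·P_inc = 164 mW, P_del = (1 − |Γ|²)·P_inc = 461 mW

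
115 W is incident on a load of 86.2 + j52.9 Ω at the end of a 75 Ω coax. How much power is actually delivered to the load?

|Γ| = |(11.2 + j52.9)/(161.2 + j52.9)| = 0.319
|Γ|² = 0.102
P_refl = |Γ|²·P_inc = 11.7 W, P_del = (1 − |Γ|²)·P_inc = 103 W

P_delivered ≈ 103 W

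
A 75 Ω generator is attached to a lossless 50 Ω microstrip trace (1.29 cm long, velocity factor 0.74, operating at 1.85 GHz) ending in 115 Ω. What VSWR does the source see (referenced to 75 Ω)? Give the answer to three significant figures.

λ = v/f = 0.74·c / 1.85 GHz = 0.12 m
βl = 2π·l/λ = 2π × 0.107 = 38.7°
tan(βl) = 0.801
Z_in = Z_0·(Z_L + jZ_0·tanβl)/(Z_0 + jZ_L·tanβl) = 43 − j39.1 Ω
Γ_s = (Z_in − Z_s)/(Z_in + Z_s) = (-32 − j39.1)/(118 − j39.1), |Γ_s| = 0.407
VSWR = (1 + |Γ_s|)/(1 − |Γ_s|)

VSWR ≈ 2.37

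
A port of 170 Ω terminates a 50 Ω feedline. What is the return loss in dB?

RL ≈ 5.26 dB

Γ = (170 − 50)/(170 + 50) = 0.545
RL = −20·log₁₀|Γ| = −20·log₁₀(0.545)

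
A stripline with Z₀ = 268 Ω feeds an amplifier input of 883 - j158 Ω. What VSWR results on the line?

Γ = (Z_L − Z_0)/(Z_L + Z_0) = (615 − j158)/(1151 − j158)
|Γ| = 635/1160 = 0.547
VSWR = (1 + |Γ|)/(1 − |Γ|) = 1.55/0.453

VSWR ≈ 3.41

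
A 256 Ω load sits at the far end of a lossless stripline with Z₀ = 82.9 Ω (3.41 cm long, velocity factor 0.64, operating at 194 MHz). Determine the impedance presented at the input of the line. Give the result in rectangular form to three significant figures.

Z_in ≈ 184 − j107 Ω

λ = v/f = 0.64·c / 194 MHz = 0.99 m
βl = 2π·l/λ = 2π × 0.0345 = 12.4°
tan(βl) = tan(12.4°) = 0.22
Z_in = Z_0·(Z_L + jZ_0·tanβl)/(Z_0 + jZ_L·tanβl)
     = 82.9·(256 + j18.2)/(82.9 + j56.3)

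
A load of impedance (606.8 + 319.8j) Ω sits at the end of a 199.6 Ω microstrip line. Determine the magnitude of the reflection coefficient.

|Γ| ≈ 0.597

Γ = (Z_L − Z_0)/(Z_L + Z_0) = (407.2 + j319.8)/(806.4 + j319.8)
|Γ| = 518/867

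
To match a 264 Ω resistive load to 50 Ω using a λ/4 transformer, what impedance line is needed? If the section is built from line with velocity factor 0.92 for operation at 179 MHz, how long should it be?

Z_qwt ≈ 115 Ω; length ≈ 38.5 cm

Z_qwt = √(Z_0·R_L) = √(50 × 264) = √13200
λ = 0.92·c/f = 1.54 m, so l = λ/4 = 0.385 m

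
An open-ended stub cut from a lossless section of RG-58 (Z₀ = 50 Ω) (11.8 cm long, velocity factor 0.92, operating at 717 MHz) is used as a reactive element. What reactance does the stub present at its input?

λ = v/f = 0.92·c / 717 MHz = 0.385 m
βl = 2π·l/λ = 2π × 0.307 = 110°
tan(βl) = -2.7
For an open-ended stub, Z_in = −jZ_0·cot(βl) = −jZ_0/tan(βl)

X_in ≈ 18.6 Ω (inductive)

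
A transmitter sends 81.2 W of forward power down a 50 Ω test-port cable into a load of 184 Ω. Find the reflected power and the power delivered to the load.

P_reflected ≈ 26.6 W; P_delivered ≈ 54.6 W

Γ = (184 − 50)/(184 + 50) = 0.573
|Γ|² = 0.328
P_refl = |Γ|²·P_inc = 26.6 W, P_del = (1 − |Γ|²)·P_inc = 54.6 W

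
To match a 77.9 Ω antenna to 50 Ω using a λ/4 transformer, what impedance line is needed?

Z_qwt ≈ 62.4 Ω

Z_qwt = √(Z_0·R_L) = √(50 × 77.9) = √3895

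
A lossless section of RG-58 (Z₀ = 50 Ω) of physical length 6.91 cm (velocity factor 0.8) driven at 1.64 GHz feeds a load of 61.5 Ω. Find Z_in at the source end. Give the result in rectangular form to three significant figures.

Z_in ≈ 60.6 + j4.32 Ω

λ = v/f = 0.8·c / 1.64 GHz = 0.146 m
βl = 2π·l/λ = 2π × 0.472 = 170°
tan(βl) = tan(170°) = -0.177
Z_in = Z_0·(Z_L + jZ_0·tanβl)/(Z_0 + jZ_L·tanβl)
     = 50·(61.5 − j8.83)/(50 − j10.9)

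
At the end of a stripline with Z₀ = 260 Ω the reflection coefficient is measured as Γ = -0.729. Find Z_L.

Z_L ≈ 40.8 Ω

Z_L = Z_0·(1 + Γ)/(1 − Γ) = 260·(0.271)/(1.73)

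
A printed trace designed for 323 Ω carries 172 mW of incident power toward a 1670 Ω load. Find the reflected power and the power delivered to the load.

P_reflected ≈ 78.6 mW; P_delivered ≈ 93.4 mW

Γ = (1670 − 323)/(1670 + 323) = 0.676
|Γ|² = 0.457
P_refl = |Γ|²·P_inc = 78.6 mW, P_del = (1 − |Γ|²)·P_inc = 93.4 mW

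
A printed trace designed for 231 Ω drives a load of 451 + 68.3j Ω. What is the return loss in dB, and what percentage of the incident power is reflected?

Γ = (220 + j68.3)/(682 + j68.3), |Γ| = 0.336
RL = −20·log₁₀(0.336) = 9.47 dB
P_refl/P_inc = |Γ|² = 0.113

RL ≈ 9.47 dB; 11.3% of incident power reflected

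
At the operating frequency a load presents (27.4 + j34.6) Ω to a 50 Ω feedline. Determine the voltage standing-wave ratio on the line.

VSWR ≈ 2.9

Γ = (Z_L − Z_0)/(Z_L + Z_0) = (-22.6 + j34.6)/(77.4 + j34.6)
|Γ| = 41.3/84.8 = 0.487
VSWR = (1 + |Γ|)/(1 − |Γ|) = 1.49/0.513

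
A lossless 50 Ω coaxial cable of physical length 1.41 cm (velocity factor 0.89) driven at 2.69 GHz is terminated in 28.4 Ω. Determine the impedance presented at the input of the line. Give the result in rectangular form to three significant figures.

λ = v/f = 0.89·c / 2.69 GHz = 0.0993 m
βl = 2π·l/λ = 2π × 0.142 = 51.1°
tan(βl) = tan(51.1°) = 1.24
Z_in = Z_0·(Z_L + jZ_0·tanβl)/(Z_0 + jZ_L·tanβl)
     = 50·(28.4 + j62.1)/(50 + j35.2)

Z_in ≈ 48.2 + j28.1 Ω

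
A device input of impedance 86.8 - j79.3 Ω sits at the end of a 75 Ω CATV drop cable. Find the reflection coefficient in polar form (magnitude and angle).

Γ = (Z_L − Z_0)/(Z_L + Z_0) = (11.8 − j79.3)/(161.8 − j79.3)
|Γ| = 80.2/180 = 0.445

Γ ≈ 0.445 ∠ -55.4°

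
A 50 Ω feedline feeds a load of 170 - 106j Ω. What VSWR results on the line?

VSWR ≈ 4.81

Γ = (Z_L − Z_0)/(Z_L + Z_0) = (120 − j106)/(220 − j106)
|Γ| = 160/244 = 0.656
VSWR = (1 + |Γ|)/(1 − |Γ|) = 1.66/0.344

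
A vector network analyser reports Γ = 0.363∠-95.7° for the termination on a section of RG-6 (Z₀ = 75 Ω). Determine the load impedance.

Z_L = Z_0·(1 + Γ)/(1 − Γ) = 75·(0.964 − j0.361)/(1.04 + j0.361)

Z_L ≈ 54.1 − j45 Ω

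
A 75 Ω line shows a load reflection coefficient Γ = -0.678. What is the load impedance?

Z_L = Z_0·(1 + Γ)/(1 − Γ) = 75·(0.322)/(1.68)

Z_L ≈ 14.4 Ω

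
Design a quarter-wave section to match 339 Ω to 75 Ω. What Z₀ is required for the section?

Z_qwt ≈ 159 Ω

Z_qwt = √(Z_0·R_L) = √(75 × 339) = √25420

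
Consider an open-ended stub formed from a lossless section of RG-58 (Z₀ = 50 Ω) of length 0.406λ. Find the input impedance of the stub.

Z_in ≈ +j74.6 Ω

βl = 2π × 0.406 = 146°
tan(βl) = -0.67
For an open-ended stub, Z_in = −jZ_0·cot(βl) = −jZ_0/tan(βl)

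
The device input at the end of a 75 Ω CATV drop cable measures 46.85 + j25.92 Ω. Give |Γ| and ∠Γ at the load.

Γ = (Z_L − Z_0)/(Z_L + Z_0) = (-28.15 + j25.92)/(121.8 + j25.92)
|Γ| = 38.3/125 = 0.307

Γ ≈ 0.307 ∠ 125°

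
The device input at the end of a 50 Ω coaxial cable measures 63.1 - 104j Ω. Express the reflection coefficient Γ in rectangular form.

Γ = (Z_L − Z_0)/(Z_L + Z_0) = (13.1 − j104)/(113.1 − j104)

Γ ≈ 0.521 − j0.441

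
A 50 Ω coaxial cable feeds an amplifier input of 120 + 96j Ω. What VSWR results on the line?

VSWR ≈ 4.11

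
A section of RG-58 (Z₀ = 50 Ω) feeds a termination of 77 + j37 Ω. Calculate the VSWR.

Γ = (Z_L − Z_0)/(Z_L + Z_0) = (27 + j37)/(127 + j37)
|Γ| = 45.8/132 = 0.346
VSWR = (1 + |Γ|)/(1 − |Γ|) = 1.35/0.654

VSWR ≈ 2.06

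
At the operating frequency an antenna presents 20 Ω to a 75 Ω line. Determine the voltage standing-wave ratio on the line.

VSWR ≈ 3.75

Γ = (20 − 75)/(20 + 75) = -0.579
VSWR = (1 + 0.579)/(1 − 0.579)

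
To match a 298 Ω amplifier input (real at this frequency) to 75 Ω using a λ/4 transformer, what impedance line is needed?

Z_qwt ≈ 149 Ω

Z_qwt = √(Z_0·R_L) = √(75 × 298) = √22350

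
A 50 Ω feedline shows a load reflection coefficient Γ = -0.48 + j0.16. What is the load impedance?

Z_L ≈ 16.8 + j7.22 Ω

Z_L = Z_0·(1 + Γ)/(1 − Γ) = 50·(0.52 + j0.16)/(1.48 − j0.16)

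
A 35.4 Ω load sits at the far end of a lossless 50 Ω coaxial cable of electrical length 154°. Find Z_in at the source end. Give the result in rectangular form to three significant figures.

Z_in ≈ 39.2 − j10.9 Ω

tan(βl) = tan(154°) = -0.488
Z_in = Z_0·(Z_L + jZ_0·tanβl)/(Z_0 + jZ_L·tanβl)
     = 50·(35.4 − j24.4)/(50 − j17.3)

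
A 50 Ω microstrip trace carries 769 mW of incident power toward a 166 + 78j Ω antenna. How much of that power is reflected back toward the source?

|Γ| = |(116 + j78)/(216 + j78)| = 0.609
|Γ|² = 0.37
P_refl = |Γ|²·P_inc = 285 mW, P_del = (1 − |Γ|²)·P_inc = 484 mW

P_reflected ≈ 285 mW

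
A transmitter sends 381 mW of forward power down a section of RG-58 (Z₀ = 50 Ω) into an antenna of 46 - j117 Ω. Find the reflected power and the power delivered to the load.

|Γ| = |(-4 − j117)/(96 − j117)| = 0.774
|Γ|² = 0.598
P_refl = |Γ|²·P_inc = 228 mW, P_del = (1 − |Γ|²)·P_inc = 153 mW

P_reflected ≈ 228 mW; P_delivered ≈ 153 mW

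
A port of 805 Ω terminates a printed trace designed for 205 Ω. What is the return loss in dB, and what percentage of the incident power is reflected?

Γ = (805 − 205)/(805 + 205) = 0.594
RL = −20·log₁₀(0.594) = 4.52 dB
P_refl/P_inc = |Γ|² = 0.353

RL ≈ 4.52 dB; 35.3% of incident power reflected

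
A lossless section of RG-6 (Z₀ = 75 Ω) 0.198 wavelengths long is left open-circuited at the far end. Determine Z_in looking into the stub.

Z_in ≈ −j25.4 Ω

βl = 2π × 0.198 = 71.3°
tan(βl) = 2.95
For an open-circuited stub, Z_in = −jZ_0·cot(βl) = −jZ_0/tan(βl)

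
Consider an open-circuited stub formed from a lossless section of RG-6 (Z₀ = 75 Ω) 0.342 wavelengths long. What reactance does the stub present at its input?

X_in ≈ 48.9 Ω (inductive)

βl = 2π × 0.342 = 123°
tan(βl) = -1.53
For an open-circuited stub, Z_in = −jZ_0·cot(βl) = −jZ_0/tan(βl)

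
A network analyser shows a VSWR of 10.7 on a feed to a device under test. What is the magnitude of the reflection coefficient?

|Γ| ≈ 0.829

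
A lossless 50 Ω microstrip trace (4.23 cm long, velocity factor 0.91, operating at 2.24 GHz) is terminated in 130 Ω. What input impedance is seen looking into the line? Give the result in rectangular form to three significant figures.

Z_in ≈ 26.7 + j27.8 Ω

λ = v/f = 0.91·c / 2.24 GHz = 0.122 m
βl = 2π·l/λ = 2π × 0.347 = 125°
tan(βl) = tan(125°) = -1.43
Z_in = Z_0·(Z_L + jZ_0·tanβl)/(Z_0 + jZ_L·tanβl)
     = 50·(130 − j71.5)/(50 − j186)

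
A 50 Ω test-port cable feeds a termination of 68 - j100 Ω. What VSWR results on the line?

Γ = (Z_L − Z_0)/(Z_L + Z_0) = (18 − j100)/(118 − j100)
|Γ| = 102/155 = 0.657
VSWR = (1 + |Γ|)/(1 − |Γ|) = 1.66/0.343

VSWR ≈ 4.83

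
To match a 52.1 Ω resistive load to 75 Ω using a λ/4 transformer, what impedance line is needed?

Z_qwt ≈ 62.5 Ω

Z_qwt = √(Z_0·R_L) = √(75 × 52.1) = √3908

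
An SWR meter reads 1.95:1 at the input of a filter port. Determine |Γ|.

|Γ| ≈ 0.322

|Γ| = (S − 1)/(S + 1) = (1.95 − 1)/(1.95 + 1) = 0.95/2.95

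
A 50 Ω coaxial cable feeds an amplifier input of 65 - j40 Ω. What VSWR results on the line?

VSWR ≈ 2.08

Γ = (Z_L − Z_0)/(Z_L + Z_0) = (15 − j40)/(115 − j40)
|Γ| = 42.7/122 = 0.351
VSWR = (1 + |Γ|)/(1 − |Γ|) = 1.35/0.649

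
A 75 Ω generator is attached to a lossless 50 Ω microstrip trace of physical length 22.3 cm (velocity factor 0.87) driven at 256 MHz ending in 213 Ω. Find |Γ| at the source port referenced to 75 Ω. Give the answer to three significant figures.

λ = v/f = 0.87·c / 256 MHz = 1.02 m
βl = 2π·l/λ = 2π × 0.219 = 78.7°
tan(βl) = 5.02
Z_in = Z_0·(Z_L + jZ_0·tanβl)/(Z_0 + jZ_L·tanβl) = 12.2 − j9.38 Ω
Γ_s = (Z_in − Z_s)/(Z_in + Z_s) = (-62.8 − j9.38)/(87.2 − j9.38), |Γ_s| = 0.724

|Γ| ≈ 0.724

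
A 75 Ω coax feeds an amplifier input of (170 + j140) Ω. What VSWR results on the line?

VSWR ≈ 3.99

Γ = (Z_L − Z_0)/(Z_L + Z_0) = (95 + j140)/(245 + j140)
|Γ| = 169/282 = 0.6
VSWR = (1 + |Γ|)/(1 − |Γ|) = 1.6/0.4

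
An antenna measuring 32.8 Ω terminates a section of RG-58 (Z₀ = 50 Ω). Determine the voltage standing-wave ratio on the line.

VSWR ≈ 1.52

For a purely resistive load, VSWR = R_L/Z_0 or Z_0/R_L (whichever > 1) = 50/32.8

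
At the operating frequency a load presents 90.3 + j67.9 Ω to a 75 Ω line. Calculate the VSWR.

VSWR ≈ 2.28

Γ = (Z_L − Z_0)/(Z_L + Z_0) = (15.3 + j67.9)/(165.3 + j67.9)
|Γ| = 69.6/179 = 0.389
VSWR = (1 + |Γ|)/(1 − |Γ|) = 1.39/0.611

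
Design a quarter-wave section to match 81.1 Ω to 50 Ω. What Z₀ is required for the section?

Z_qwt ≈ 63.7 Ω

Z_qwt = √(Z_0·R_L) = √(50 × 81.1) = √4055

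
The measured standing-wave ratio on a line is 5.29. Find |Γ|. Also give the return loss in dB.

|Γ| ≈ 0.682; return loss ≈ 3.32 dB

|Γ| = (S − 1)/(S + 1) = (5.29 − 1)/(5.29 + 1) = 4.29/6.29
RL = −20·log₁₀|Γ| = −20·log₁₀(0.682)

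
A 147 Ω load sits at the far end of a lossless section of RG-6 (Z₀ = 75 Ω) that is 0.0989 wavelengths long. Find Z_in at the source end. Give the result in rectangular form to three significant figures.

Z_in ≈ 74.9 − j51.4 Ω

βl = 2π × 0.0989 = 35.6°
tan(βl) = tan(35.6°) = 0.716
Z_in = Z_0·(Z_L + jZ_0·tanβl)/(Z_0 + jZ_L·tanβl)
     = 75·(147 + j53.7)/(75 + j105)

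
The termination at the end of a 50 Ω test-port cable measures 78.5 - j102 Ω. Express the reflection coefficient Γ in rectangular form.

Γ = (Z_L − Z_0)/(Z_L + Z_0) = (28.5 − j102)/(128.5 − j102)

Γ ≈ 0.523 − j0.379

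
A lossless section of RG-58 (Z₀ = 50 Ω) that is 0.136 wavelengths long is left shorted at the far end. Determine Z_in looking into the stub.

βl = 2π × 0.136 = 49°
tan(βl) = 1.15
For a shorted stub, Z_in = jZ_0·tan(βl)

Z_in ≈ +j57.4 Ω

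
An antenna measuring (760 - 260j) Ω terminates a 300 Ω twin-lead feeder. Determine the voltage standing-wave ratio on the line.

Γ = (Z_L − Z_0)/(Z_L + Z_0) = (460 − j260)/(1060 − j260)
|Γ| = 528/1090 = 0.484
VSWR = (1 + |Γ|)/(1 − |Γ|) = 1.48/0.516

VSWR ≈ 2.88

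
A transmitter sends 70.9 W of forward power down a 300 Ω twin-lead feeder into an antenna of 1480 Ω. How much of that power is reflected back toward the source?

P_reflected ≈ 31.2 W

Γ = (1480 − 300)/(1480 + 300) = 0.663
|Γ|² = 0.439
P_refl = |Γ|²·P_inc = 31.2 W, P_del = (1 − |Γ|²)·P_inc = 39.7 W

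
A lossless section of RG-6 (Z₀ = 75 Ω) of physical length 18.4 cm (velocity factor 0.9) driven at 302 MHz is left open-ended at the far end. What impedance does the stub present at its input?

λ = v/f = 0.9·c / 302 MHz = 0.894 m
βl = 2π·l/λ = 2π × 0.206 = 74.1°
tan(βl) = 3.51
For an open-ended stub, Z_in = −jZ_0·cot(βl) = −jZ_0/tan(βl)

Z_in ≈ −j21.4 Ω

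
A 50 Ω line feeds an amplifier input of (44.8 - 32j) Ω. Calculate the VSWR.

Γ = (Z_L − Z_0)/(Z_L + Z_0) = (-5.2 − j32)/(94.8 − j32)
|Γ| = 32.4/100 = 0.324
VSWR = (1 + |Γ|)/(1 − |Γ|) = 1.32/0.676

VSWR ≈ 1.96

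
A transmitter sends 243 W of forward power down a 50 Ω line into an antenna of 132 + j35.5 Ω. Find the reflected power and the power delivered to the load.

P_reflected ≈ 56.4 W; P_delivered ≈ 187 W

|Γ| = |(82 + j35.5)/(182 + j35.5)| = 0.482
|Γ|² = 0.232
P_refl = |Γ|²·P_inc = 56.4 W, P_del = (1 − |Γ|²)·P_inc = 187 W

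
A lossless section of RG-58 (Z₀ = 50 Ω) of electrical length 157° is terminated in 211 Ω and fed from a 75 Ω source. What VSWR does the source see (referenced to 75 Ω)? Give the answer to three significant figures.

tan(βl) = -0.424
Z_in = Z_0·(Z_L + jZ_0·tanβl)/(Z_0 + jZ_L·tanβl) = 59.2 + j84.8 Ω
Γ_s = (Z_in − Z_s)/(Z_in + Z_s) = (-15.8 + j84.8)/(134 + j84.8), |Γ_s| = 0.543
VSWR = (1 + |Γ_s|)/(1 − |Γ_s|)

VSWR ≈ 3.38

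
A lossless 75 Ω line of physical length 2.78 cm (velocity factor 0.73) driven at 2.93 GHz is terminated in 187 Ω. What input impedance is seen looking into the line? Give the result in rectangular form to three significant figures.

λ = v/f = 0.73·c / 2.93 GHz = 0.0747 m
βl = 2π·l/λ = 2π × 0.372 = 134°
tan(βl) = tan(134°) = -1.04
Z_in = Z_0·(Z_L + jZ_0·tanβl)/(Z_0 + jZ_L·tanβl)
     = 75·(187 − j77.9)/(75 − j194)

Z_in ≈ 50.4 + j52.7 Ω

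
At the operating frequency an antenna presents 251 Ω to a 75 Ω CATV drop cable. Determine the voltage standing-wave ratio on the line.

VSWR ≈ 3.35

Γ = (251 − 75)/(251 + 75) = 0.54
VSWR = (1 + 0.54)/(1 − 0.54)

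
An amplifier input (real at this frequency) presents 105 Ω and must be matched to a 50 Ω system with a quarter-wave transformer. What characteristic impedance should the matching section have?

Z_qwt = √(Z_0·R_L) = √(50 × 105) = √5250

Z_qwt ≈ 72.5 Ω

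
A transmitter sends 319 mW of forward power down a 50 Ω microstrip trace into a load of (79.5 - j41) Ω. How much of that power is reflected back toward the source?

P_reflected ≈ 44.1 mW

|Γ| = |(29.5 − j41)/(129.5 − j41)| = 0.372
|Γ|² = 0.138
P_refl = |Γ|²·P_inc = 44.1 mW, P_del = (1 − |Γ|²)·P_inc = 275 mW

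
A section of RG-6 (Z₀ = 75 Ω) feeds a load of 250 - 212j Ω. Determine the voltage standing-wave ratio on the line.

VSWR ≈ 5.86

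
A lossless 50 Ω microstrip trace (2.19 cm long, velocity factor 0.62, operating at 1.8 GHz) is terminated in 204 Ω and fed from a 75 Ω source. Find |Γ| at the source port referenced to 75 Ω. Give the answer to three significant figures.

|Γ| ≈ 0.712

λ = v/f = 0.62·c / 1.8 GHz = 0.103 m
βl = 2π·l/λ = 2π × 0.212 = 76.3°
tan(βl) = 4.1
Z_in = Z_0·(Z_L + jZ_0·tanβl)/(Z_0 + jZ_L·tanβl) = 12.9 − j11.4 Ω
Γ_s = (Z_in − Z_s)/(Z_in + Z_s) = (-62.1 − j11.4)/(87.9 − j11.4), |Γ_s| = 0.712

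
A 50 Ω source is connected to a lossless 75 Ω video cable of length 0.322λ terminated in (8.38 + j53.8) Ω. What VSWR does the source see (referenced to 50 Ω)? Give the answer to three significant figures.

VSWR ≈ 11.6

βl = 2π × 0.322 = 116°
tan(βl) = -2.06
Z_in = Z_0·(Z_L + jZ_0·tanβl)/(Z_0 + jZ_L·tanβl) = 7.09 − j39.9 Ω
Γ_s = (Z_in − Z_s)/(Z_in + Z_s) = (-42.9 − j39.9)/(57.1 − j39.9), |Γ_s| = 0.841
VSWR = (1 + |Γ_s|)/(1 − |Γ_s|)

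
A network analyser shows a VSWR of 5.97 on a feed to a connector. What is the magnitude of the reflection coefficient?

|Γ| ≈ 0.713

|Γ| = (S − 1)/(S + 1) = (5.97 − 1)/(5.97 + 1) = 4.97/6.97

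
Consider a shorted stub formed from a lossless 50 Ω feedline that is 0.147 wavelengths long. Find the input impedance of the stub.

βl = 2π × 0.147 = 52.9°
tan(βl) = 1.32
For a shorted stub, Z_in = jZ_0·tan(βl)

Z_in ≈ +j66.2 Ω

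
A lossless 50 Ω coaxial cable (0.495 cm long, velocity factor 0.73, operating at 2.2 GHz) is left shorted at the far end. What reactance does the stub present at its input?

λ = v/f = 0.73·c / 2.2 GHz = 0.0995 m
βl = 2π·l/λ = 2π × 0.0497 = 17.9°
tan(βl) = 0.323
For a shorted stub, Z_in = jZ_0·tan(βl)

X_in ≈ 16.2 Ω (inductive)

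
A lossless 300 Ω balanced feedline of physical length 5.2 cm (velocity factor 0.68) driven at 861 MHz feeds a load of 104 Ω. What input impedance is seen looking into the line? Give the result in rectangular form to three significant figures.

λ = v/f = 0.68·c / 861 MHz = 0.237 m
βl = 2π·l/λ = 2π × 0.219 = 79°
tan(βl) = tan(79°) = 5.15
Z_in = Z_0·(Z_L + jZ_0·tanβl)/(Z_0 + jZ_L·tanβl)
     = 300·(104 + j1540)/(300 + j536)

Z_in ≈ 684 + j325 Ω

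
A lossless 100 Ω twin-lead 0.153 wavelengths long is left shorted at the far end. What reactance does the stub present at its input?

βl = 2π × 0.153 = 55.1°
tan(βl) = 1.43
For a shorted stub, Z_in = jZ_0·tan(βl)

X_in ≈ 143 Ω (inductive)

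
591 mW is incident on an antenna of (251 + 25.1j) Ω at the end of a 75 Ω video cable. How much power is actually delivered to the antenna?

P_delivered ≈ 416 mW

|Γ| = |(176 + j25.1)/(326 + j25.1)| = 0.544
|Γ|² = 0.296
P_refl = |Γ|²·P_inc = 175 mW, P_del = (1 − |Γ|²)·P_inc = 416 mW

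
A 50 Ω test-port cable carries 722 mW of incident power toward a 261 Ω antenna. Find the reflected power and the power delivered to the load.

P_reflected ≈ 332 mW; P_delivered ≈ 390 mW

Γ = (261 − 50)/(261 + 50) = 0.678
|Γ|² = 0.46
P_refl = |Γ|²·P_inc = 332 mW, P_del = (1 − |Γ|²)·P_inc = 390 mW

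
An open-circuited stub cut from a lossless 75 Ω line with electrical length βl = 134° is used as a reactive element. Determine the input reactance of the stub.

X_in ≈ 72.4 Ω (inductive)

tan(βl) = -1.04
For an open-circuited stub, Z_in = −jZ_0·cot(βl) = −jZ_0/tan(βl)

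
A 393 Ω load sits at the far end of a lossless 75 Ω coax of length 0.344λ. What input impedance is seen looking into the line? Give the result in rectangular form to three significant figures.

Z_in ≈ 20.4 + j47.7 Ω

βl = 2π × 0.344 = 124°
tan(βl) = tan(124°) = -1.49
Z_in = Z_0·(Z_L + jZ_0·tanβl)/(Z_0 + jZ_L·tanβl)
     = 75·(393 − j112)/(75 − j586)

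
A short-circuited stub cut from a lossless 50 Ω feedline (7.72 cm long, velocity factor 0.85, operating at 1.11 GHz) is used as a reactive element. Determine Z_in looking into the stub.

Z_in ≈ −j83.3 Ω

λ = v/f = 0.85·c / 1.11 GHz = 0.23 m
βl = 2π·l/λ = 2π × 0.336 = 121°
tan(βl) = -1.67
For a short-circuited stub, Z_in = jZ_0·tan(βl)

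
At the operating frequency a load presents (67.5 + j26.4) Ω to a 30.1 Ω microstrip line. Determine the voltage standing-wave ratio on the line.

Γ = (Z_L − Z_0)/(Z_L + Z_0) = (37.4 + j26.4)/(97.6 + j26.4)
|Γ| = 45.8/101 = 0.453
VSWR = (1 + |Γ|)/(1 − |Γ|) = 1.45/0.547

VSWR ≈ 2.65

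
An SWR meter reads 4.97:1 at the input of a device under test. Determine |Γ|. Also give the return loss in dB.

|Γ| ≈ 0.665; return loss ≈ 3.54 dB

|Γ| = (S − 1)/(S + 1) = (4.97 − 1)/(4.97 + 1) = 3.97/5.97
RL = −20·log₁₀|Γ| = −20·log₁₀(0.665)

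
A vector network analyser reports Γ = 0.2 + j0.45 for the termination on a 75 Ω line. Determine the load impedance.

Z_L ≈ 67.4 + j80.1 Ω

Z_L = Z_0·(1 + Γ)/(1 − Γ) = 75·(1.2 + j0.45)/(0.8 − j0.45)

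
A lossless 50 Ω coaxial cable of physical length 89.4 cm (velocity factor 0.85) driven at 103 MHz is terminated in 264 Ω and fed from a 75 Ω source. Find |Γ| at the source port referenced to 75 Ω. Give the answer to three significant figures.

|Γ| ≈ 0.72

λ = v/f = 0.85·c / 103 MHz = 2.48 m
βl = 2π·l/λ = 2π × 0.361 = 130°
tan(βl) = -1.19
Z_in = Z_0·(Z_L + jZ_0·tanβl)/(Z_0 + jZ_L·tanβl) = 15.7 + j39.5 Ω
Γ_s = (Z_in − Z_s)/(Z_in + Z_s) = (-59.3 + j39.5)/(90.7 + j39.5), |Γ_s| = 0.72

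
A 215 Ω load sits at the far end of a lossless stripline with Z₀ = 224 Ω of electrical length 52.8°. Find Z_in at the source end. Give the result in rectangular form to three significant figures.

tan(βl) = tan(52.8°) = 1.32
Z_in = Z_0·(Z_L + jZ_0·tanβl)/(Z_0 + jZ_L·tanβl)
     = 224·(215 + j295)/(224 + j283)

Z_in ≈ 226 + j8.94 Ω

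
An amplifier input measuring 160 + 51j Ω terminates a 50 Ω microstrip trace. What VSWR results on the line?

Γ = (Z_L − Z_0)/(Z_L + Z_0) = (110 + j51)/(210 + j51)
|Γ| = 121/216 = 0.561
VSWR = (1 + |Γ|)/(1 − |Γ|) = 1.56/0.439

VSWR ≈ 3.56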